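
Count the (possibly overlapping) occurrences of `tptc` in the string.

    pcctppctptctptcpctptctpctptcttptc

Sliding a length-4 window over the 33 characters (30 positions):
  position 8–11: tptc
  position 12–15: tptc
  position 18–21: tptc
  position 25–28: tptc
  position 30–33: tptc

5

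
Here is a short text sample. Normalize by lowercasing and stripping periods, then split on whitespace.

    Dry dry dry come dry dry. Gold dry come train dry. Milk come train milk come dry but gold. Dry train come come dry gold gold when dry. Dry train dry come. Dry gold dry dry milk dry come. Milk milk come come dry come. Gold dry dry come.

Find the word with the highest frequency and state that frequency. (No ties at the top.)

"dry", 20 times

Unigram frequencies (highest first):
  dry: 20
  come: 12
  gold: 6
  milk: 5
  train: 4
  but: 1
  … (1 more, each ≤ 1)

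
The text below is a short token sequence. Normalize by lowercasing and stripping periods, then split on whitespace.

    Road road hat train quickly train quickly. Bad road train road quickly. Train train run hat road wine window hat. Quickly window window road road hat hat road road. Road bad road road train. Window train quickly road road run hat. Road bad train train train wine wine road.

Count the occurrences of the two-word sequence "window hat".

Scanning the 48 overlapping bigram windows for "window hat":
  position 19–20: window hat

1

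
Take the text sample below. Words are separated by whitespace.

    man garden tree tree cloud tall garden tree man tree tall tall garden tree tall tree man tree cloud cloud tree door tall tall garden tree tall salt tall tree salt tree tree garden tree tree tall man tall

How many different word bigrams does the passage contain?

39 tokens → 38 bigram windows in total.
Repeated bigrams (each contributes count−1 duplicates):
  garden tree: 5
  tree tall: 4
  tall garden: 3
  tree tree: 3
  man tree: 2
  tall tall: 2
  tall tree: 2
  tree cloud: 2
  … (1 more repeated)
16 duplicate windows → 38 − 16 = 22 distinct.

22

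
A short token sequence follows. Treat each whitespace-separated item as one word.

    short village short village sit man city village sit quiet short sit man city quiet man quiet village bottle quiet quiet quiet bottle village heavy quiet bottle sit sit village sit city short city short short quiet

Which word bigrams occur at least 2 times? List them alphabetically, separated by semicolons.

city short; man city; quiet bottle; quiet quiet; short village; sit man; village sit

Bigram counts meeting the condition (at least 2 times):
  city short: 2
  man city: 2
  quiet bottle: 2
  quiet quiet: 2
  short village: 2
  sit man: 2
  village sit: 3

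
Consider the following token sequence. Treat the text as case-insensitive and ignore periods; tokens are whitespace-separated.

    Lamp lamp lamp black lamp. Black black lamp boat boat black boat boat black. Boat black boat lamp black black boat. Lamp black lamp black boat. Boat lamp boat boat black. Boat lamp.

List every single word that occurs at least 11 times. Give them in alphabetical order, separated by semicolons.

black; boat

Unigram counts meeting the condition (at least 11 times):
  black: 11
  boat: 12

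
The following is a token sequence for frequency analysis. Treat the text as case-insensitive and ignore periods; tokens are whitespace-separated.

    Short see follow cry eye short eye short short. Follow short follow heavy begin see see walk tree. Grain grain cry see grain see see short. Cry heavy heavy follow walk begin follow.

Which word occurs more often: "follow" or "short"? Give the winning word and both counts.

"follow": 5 occurrences
"short": 6 occurrences

"short" (6 vs 5)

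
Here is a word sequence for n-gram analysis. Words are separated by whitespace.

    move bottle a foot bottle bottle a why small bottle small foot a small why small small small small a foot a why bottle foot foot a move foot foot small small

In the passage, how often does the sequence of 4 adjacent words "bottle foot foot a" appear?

1

Scanning the 29 overlapping 4-gram windows for "bottle foot foot a":
  position 24–27: bottle foot foot a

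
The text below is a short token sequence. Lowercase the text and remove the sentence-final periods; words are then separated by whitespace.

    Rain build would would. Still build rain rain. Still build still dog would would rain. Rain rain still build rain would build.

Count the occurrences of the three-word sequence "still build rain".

Scanning the 20 overlapping trigram windows for "still build rain":
  position 5–7: still build rain
  position 18–20: still build rain

2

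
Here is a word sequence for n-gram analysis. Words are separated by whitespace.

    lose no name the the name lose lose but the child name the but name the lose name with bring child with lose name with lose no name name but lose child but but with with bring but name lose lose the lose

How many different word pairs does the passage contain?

43 tokens → 42 bigram windows in total.
Repeated bigrams (each contributes count−1 duplicates):
  name the: 3
  but name: 2
  lose lose: 2
  lose name: 2
  lose no: 2
  name lose: 2
  name with: 2
  no name: 2
  … (3 more repeated)
12 duplicate windows → 42 − 12 = 30 distinct.

30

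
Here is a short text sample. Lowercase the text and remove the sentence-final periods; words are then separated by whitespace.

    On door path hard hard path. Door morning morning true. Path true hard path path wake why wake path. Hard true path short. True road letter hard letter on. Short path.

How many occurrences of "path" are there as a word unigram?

8

Scanning the 31 tokens for "path":
  position 3: path
  position 6: path
  position 11: path
  position 14: path
  position 15: path
  position 19: path
  position 22: path
  position 31: path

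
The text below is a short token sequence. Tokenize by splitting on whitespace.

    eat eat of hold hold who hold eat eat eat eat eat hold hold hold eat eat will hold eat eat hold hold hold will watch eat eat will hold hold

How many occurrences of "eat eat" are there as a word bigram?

8

Scanning the 30 overlapping bigram windows for "eat eat":
  position 1–2: eat eat
  position 8–9: eat eat
  position 9–10: eat eat
  position 10–11: eat eat
  position 11–12: eat eat
  position 16–17: eat eat
  position 20–21: eat eat
  position 27–28: eat eat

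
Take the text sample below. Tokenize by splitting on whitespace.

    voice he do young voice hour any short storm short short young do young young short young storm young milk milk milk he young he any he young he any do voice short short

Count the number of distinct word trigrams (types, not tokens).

34 tokens → 32 trigram windows in total.
Repeated trigrams (each contributes count−1 duplicates):
  he young he: 2
  young he any: 2
2 duplicate windows → 32 − 2 = 30 distinct.

30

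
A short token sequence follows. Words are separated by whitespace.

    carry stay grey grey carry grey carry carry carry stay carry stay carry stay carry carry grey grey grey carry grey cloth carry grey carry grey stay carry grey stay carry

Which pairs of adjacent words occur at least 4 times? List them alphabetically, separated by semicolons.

Bigram counts meeting the condition (at least 4 times):
  carry grey: 6
  carry stay: 4
  grey carry: 4
  stay carry: 5

carry grey; carry stay; grey carry; stay carry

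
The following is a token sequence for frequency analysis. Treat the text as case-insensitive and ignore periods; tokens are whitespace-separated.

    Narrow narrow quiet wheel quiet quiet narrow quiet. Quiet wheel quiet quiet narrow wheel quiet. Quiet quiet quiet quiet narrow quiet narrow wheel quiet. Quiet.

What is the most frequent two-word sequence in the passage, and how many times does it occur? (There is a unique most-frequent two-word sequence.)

Bigram frequencies (highest first):
  quiet quiet: 8
  wheel quiet: 4
  quiet narrow: 4
  narrow quiet: 3
  quiet wheel: 2
  narrow wheel: 2
  … (1 more, each ≤ 1)

"quiet quiet", 8 times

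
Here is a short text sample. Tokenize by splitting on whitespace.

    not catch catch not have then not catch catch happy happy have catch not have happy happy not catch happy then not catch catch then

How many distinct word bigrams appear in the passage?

14

25 tokens → 24 bigram windows in total.
Repeated bigrams (each contributes count−1 duplicates):
  not catch: 4
  catch catch: 3
  catch happy: 2
  catch not: 2
  happy happy: 2
  not have: 2
  then not: 2
10 duplicate windows → 24 − 10 = 14 distinct.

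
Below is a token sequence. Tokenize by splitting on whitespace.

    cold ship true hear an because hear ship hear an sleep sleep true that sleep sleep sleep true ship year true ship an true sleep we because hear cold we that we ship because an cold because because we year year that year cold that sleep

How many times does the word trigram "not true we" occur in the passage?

0

Scanning the 44 overlapping trigram windows for "not true we":
  (none found)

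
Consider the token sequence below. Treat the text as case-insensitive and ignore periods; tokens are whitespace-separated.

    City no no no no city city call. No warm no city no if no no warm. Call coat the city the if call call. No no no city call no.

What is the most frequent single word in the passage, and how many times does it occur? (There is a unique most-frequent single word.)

Unigram frequencies (highest first):
  no: 13
  city: 6
  call: 5
  warm: 2
  if: 2
  the: 2
  … (1 more, each ≤ 1)

"no", 13 times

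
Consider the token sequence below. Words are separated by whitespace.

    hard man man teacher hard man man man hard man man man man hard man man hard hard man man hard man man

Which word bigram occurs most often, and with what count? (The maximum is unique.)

Bigram frequencies (highest first):
  man man: 9
  hard man: 6
  man hard: 4
  man teacher: 1
  teacher hard: 1
  hard hard: 1

"man man", 9 times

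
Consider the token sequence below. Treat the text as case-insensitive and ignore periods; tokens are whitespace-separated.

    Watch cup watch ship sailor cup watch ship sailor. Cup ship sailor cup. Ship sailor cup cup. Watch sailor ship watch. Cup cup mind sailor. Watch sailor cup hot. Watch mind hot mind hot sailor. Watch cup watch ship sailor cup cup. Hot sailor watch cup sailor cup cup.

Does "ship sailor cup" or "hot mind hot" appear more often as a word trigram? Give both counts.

"ship sailor cup": 5 occurrences
"hot mind hot": 1 occurrence

"ship sailor cup" (5 vs 1)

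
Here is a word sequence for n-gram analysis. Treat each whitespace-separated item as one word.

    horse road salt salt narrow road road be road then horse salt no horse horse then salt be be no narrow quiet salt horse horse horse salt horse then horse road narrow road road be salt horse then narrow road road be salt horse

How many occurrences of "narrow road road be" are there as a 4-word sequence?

3

Scanning the 41 overlapping 4-gram windows for "narrow road road be":
  position 5–8: narrow road road be
  position 32–35: narrow road road be
  position 39–42: narrow road road be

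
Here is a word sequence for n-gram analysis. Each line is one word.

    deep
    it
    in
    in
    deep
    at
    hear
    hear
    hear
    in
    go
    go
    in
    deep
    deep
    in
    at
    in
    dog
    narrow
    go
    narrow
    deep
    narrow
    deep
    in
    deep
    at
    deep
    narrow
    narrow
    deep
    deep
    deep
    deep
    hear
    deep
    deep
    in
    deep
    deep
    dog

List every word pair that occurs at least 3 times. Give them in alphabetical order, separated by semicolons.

deep deep; deep in; in deep; narrow deep

Bigram counts meeting the condition (at least 3 times):
  deep deep: 6
  deep in: 3
  in deep: 4
  narrow deep: 3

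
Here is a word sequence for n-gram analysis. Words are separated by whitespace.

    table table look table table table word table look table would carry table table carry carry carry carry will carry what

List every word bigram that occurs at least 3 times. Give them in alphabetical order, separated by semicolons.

Bigram counts meeting the condition (at least 3 times):
  carry carry: 3
  table table: 4

carry carry; table table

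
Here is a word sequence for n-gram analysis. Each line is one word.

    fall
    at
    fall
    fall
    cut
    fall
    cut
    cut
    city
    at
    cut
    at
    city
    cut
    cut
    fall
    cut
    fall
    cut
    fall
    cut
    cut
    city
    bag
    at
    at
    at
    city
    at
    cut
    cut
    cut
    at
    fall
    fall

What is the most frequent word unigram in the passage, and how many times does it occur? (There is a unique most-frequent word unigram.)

Unigram frequencies (highest first):
  cut: 13
  fall: 9
  at: 8
  city: 4
  bag: 1

"cut", 13 times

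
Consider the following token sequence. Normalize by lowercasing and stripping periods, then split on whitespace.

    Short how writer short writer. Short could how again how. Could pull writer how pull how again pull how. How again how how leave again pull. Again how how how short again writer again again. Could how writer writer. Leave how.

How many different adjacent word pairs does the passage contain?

28

41 tokens → 40 bigram windows in total.
Repeated bigrams (each contributes count−1 duplicates):
  how how: 4
  again how: 3
  how again: 3
  again pull: 2
  could how: 2
  how writer: 2
  pull how: 2
  writer short: 2
12 duplicate windows → 40 − 12 = 28 distinct.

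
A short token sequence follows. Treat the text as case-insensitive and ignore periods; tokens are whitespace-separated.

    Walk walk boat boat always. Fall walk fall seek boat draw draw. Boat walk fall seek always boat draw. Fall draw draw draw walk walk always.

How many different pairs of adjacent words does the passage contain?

26 tokens → 25 bigram windows in total.
Repeated bigrams (each contributes count−1 duplicates):
  draw draw: 3
  boat draw: 2
  fall seek: 2
  walk fall: 2
  walk walk: 2
6 duplicate windows → 25 − 6 = 19 distinct.

19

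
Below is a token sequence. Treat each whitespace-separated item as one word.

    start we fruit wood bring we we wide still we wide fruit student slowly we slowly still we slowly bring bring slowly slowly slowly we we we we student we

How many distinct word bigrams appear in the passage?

30 tokens → 29 bigram windows in total.
Repeated bigrams (each contributes count−1 duplicates):
  we we: 4
  slowly slowly: 2
  slowly we: 2
  still we: 2
  we slowly: 2
  we wide: 2
8 duplicate windows → 29 − 8 = 21 distinct.

21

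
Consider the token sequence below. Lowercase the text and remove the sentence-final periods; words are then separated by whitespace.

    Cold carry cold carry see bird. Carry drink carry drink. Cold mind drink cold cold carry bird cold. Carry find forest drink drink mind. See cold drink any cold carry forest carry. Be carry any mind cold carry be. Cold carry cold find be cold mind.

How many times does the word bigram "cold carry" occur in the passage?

Scanning the 45 overlapping bigram windows for "cold carry":
  position 1–2: cold carry
  position 3–4: cold carry
  position 15–16: cold carry
  position 18–19: cold carry
  position 29–30: cold carry
  position 37–38: cold carry
  position 40–41: cold carry

7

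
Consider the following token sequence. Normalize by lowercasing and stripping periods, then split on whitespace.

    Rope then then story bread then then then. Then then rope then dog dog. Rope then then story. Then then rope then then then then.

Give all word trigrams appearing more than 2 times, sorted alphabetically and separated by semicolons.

rope then then; then then then

Trigram counts meeting the condition (more than 2 times):
  rope then then: 3
  then then then: 5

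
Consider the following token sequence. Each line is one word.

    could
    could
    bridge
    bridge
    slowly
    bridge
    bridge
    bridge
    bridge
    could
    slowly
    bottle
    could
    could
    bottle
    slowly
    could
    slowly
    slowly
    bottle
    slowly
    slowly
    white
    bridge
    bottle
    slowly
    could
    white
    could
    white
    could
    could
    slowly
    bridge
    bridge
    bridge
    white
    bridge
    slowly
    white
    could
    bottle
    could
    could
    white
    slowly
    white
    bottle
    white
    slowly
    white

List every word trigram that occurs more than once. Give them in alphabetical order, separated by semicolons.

bottle could could; bottle slowly could; bridge bridge bridge; could white could; slowly bridge bridge; white slowly white

Trigram counts meeting the condition (more than once):
  bottle could could: 2
  bottle slowly could: 2
  bridge bridge bridge: 3
  could white could: 2
  slowly bridge bridge: 2
  white slowly white: 2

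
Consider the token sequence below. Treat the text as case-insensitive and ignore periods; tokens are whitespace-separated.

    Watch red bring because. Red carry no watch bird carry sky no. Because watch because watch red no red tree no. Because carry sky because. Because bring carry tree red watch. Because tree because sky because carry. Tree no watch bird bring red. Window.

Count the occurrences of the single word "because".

9

Scanning the 44 tokens for "because":
  position 4: because
  position 13: because
  position 15: because
  position 22: because
  position 25: because
  position 26: because
  position 32: because
  position 34: because
  position 36: because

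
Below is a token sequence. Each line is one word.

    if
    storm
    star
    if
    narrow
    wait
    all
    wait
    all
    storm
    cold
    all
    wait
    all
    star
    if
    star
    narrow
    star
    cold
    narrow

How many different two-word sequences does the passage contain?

16

21 tokens → 20 bigram windows in total.
Repeated bigrams (each contributes count−1 duplicates):
  wait all: 3
  all wait: 2
  star if: 2
4 duplicate windows → 20 − 4 = 16 distinct.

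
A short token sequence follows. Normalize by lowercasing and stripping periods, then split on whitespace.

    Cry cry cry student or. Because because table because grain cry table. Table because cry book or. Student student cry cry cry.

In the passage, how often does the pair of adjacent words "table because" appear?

Scanning the 21 overlapping bigram windows for "table because":
  position 8–9: table because
  position 13–14: table because

2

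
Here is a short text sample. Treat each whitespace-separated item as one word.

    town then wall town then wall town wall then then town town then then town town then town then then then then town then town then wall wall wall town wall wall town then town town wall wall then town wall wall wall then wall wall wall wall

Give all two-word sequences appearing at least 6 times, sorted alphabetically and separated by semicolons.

then town; town then; wall wall

Bigram counts meeting the condition (at least 6 times):
  then town: 7
  town then: 8
  wall wall: 9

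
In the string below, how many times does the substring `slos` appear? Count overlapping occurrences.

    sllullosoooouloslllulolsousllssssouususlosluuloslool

Sliding a length-4 window over the 52 characters (49 positions):
  position 39–42: slos

1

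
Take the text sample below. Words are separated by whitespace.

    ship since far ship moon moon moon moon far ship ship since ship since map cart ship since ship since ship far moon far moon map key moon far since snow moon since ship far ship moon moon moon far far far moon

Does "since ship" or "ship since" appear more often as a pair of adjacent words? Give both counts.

"since ship": 4 occurrences
"ship since": 5 occurrences

"ship since" (5 vs 4)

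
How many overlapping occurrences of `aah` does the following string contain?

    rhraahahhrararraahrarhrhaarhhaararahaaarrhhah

Sliding a length-3 window over the 45 characters (43 positions):
  position 4–6: aah
  position 16–18: aah

2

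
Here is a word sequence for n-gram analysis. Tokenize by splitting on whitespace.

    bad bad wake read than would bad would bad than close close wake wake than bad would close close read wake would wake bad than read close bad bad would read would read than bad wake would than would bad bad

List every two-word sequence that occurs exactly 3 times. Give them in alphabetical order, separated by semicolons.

bad bad; bad would; would bad

Bigram counts meeting the condition (exactly 3 times):
  bad bad: 3
  bad would: 3
  would bad: 3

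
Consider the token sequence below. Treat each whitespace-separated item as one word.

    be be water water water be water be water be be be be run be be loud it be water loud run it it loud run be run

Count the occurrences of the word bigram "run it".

1

Scanning the 27 overlapping bigram windows for "run it":
  position 22–23: run it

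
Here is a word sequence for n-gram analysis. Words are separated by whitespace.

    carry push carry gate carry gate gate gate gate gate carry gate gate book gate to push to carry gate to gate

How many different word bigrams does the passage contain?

12

22 tokens → 21 bigram windows in total.
Repeated bigrams (each contributes count−1 duplicates):
  gate gate: 5
  carry gate: 4
  gate carry: 2
  gate to: 2
9 duplicate windows → 21 − 9 = 12 distinct.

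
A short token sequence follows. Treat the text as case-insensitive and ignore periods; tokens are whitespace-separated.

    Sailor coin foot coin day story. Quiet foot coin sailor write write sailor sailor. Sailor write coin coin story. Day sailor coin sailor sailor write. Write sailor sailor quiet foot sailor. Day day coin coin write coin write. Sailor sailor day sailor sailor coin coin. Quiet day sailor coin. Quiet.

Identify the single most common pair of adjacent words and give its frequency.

Bigram frequencies (highest first):
  sailor sailor: 6
  sailor coin: 4
  sailor write: 3
  write sailor: 3
  coin coin: 3
  day sailor: 3
  … (19 more, each ≤ 2)

"sailor sailor", 6 times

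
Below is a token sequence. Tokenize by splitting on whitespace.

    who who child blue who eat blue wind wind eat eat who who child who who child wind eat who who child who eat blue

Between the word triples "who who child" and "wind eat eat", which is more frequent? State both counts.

"who who child": 4 occurrences
"wind eat eat": 1 occurrence

"who who child" (4 vs 1)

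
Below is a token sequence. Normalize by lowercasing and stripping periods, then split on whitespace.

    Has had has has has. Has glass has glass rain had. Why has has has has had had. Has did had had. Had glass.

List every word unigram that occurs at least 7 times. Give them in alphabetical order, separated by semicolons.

had; has

Unigram counts meeting the condition (at least 7 times):
  had: 7
  has: 11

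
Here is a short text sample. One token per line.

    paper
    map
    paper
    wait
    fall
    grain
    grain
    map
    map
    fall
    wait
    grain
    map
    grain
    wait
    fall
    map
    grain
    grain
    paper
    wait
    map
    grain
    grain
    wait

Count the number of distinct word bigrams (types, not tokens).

25 tokens → 24 bigram windows in total.
Repeated bigrams (each contributes count−1 duplicates):
  grain grain: 3
  map grain: 3
  grain map: 2
  grain wait: 2
  paper wait: 2
  wait fall: 2
8 duplicate windows → 24 − 8 = 16 distinct.

16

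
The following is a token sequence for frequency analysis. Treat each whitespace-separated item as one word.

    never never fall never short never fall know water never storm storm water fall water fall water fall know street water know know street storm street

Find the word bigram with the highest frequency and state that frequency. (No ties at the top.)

"water fall", 3 times

Bigram frequencies (highest first):
  water fall: 3
  never fall: 2
  fall know: 2
  fall water: 2
  know street: 2
  never never: 1
  … (13 more, each ≤ 1)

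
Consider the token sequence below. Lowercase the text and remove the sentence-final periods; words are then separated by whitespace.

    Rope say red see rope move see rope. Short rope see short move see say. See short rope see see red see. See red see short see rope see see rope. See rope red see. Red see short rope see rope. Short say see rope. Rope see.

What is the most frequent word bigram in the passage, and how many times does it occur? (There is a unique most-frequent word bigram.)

Bigram frequencies (highest first):
  see rope: 7
  rope see: 6
  red see: 5
  see short: 4
  short rope: 3
  see see: 3
  … (13 more, each ≤ 3)

"see rope", 7 times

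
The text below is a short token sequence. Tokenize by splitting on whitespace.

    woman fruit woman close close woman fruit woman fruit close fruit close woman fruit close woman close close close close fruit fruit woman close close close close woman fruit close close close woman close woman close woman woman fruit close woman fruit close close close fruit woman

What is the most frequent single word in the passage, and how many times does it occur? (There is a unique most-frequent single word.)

Unigram frequencies (highest first):
  close: 22
  woman: 14
  fruit: 11

"close", 22 times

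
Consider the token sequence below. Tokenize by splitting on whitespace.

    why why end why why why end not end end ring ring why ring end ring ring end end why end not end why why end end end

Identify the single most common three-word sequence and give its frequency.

"why why end", 3 times

Trigram frequencies (highest first):
  why why end: 3
  end why why: 2
  why end not: 2
  end not end: 2
  end ring ring: 2
  why end why: 1
  … (14 more, each ≤ 1)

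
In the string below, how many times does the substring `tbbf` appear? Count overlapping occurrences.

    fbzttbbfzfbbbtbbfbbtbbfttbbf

4

Sliding a length-4 window over the 28 characters (25 positions):
  position 5–8: tbbf
  position 14–17: tbbf
  position 20–23: tbbf
  position 25–28: tbbf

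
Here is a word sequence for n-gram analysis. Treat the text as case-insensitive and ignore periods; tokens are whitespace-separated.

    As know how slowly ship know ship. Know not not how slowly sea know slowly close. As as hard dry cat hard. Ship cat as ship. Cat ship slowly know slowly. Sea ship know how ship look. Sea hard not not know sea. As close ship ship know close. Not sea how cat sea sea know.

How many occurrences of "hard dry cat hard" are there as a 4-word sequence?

1

Scanning the 53 overlapping 4-gram windows for "hard dry cat hard":
  position 19–22: hard dry cat hard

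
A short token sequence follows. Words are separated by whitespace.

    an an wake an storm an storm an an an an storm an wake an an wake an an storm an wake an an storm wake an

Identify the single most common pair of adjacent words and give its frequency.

Bigram frequencies (highest first):
  an an: 7
  wake an: 5
  an storm: 5
  an wake: 4
  storm an: 4
  storm wake: 1

"an an", 7 times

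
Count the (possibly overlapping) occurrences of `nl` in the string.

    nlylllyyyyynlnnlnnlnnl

5

Sliding a length-2 window over the 22 characters (21 positions):
  position 1–2: nl
  position 12–13: nl
  position 15–16: nl
  position 18–19: nl
  position 21–22: nl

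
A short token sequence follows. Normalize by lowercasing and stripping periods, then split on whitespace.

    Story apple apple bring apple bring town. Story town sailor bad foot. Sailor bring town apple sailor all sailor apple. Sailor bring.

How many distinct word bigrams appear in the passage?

17

22 tokens → 21 bigram windows in total.
Repeated bigrams (each contributes count−1 duplicates):
  apple bring: 2
  apple sailor: 2
  bring town: 2
  sailor bring: 2
4 duplicate windows → 21 − 4 = 17 distinct.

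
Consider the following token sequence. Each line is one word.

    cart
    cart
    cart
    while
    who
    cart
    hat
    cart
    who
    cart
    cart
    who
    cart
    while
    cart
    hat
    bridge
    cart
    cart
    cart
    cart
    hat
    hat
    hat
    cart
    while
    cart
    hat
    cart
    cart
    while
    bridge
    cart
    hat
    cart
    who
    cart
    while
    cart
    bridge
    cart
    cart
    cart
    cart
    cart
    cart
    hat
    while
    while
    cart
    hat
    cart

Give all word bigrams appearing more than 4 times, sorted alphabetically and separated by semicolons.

Bigram counts meeting the condition (more than 4 times):
  cart cart: 12
  cart hat: 7
  cart while: 5
  hat cart: 5

cart cart; cart hat; cart while; hat cart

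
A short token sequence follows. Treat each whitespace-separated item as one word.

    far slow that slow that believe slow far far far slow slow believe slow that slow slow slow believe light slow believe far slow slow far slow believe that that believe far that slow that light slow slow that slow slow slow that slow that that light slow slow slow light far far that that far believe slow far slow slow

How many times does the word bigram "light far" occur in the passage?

Scanning the 60 overlapping bigram windows for "light far":
  position 51–52: light far

1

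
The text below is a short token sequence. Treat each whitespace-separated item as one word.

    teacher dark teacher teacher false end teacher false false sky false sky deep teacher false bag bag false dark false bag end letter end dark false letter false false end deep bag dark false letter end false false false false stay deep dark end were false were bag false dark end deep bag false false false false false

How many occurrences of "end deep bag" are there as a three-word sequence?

2

Scanning the 56 overlapping trigram windows for "end deep bag":
  position 30–32: end deep bag
  position 51–53: end deep bag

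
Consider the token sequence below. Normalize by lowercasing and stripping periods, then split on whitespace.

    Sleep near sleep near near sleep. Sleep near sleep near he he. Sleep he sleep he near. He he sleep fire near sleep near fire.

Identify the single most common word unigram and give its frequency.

Unigram frequencies (highest first):
  sleep: 9
  near: 8
  he: 6
  fire: 2

"sleep", 9 times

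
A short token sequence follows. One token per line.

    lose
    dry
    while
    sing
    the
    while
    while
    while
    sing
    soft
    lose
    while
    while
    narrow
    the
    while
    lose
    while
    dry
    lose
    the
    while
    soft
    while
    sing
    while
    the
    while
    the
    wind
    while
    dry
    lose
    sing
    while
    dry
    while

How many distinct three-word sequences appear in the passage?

34

37 tokens → 35 trigram windows in total.
Repeated trigrams (each contributes count−1 duplicates):
  while dry lose: 2
1 duplicate windows → 35 − 1 = 34 distinct.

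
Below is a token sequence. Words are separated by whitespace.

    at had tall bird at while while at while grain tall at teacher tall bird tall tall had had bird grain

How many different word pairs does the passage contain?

18

21 tokens → 20 bigram windows in total.
Repeated bigrams (each contributes count−1 duplicates):
  at while: 2
  tall bird: 2
2 duplicate windows → 20 − 2 = 18 distinct.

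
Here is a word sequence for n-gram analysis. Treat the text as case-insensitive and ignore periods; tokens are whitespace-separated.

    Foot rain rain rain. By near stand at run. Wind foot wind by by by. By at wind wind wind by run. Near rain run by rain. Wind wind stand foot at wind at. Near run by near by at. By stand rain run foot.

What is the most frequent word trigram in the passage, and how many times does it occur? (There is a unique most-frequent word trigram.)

Trigram frequencies (highest first):
  by by by: 2
  foot rain rain: 1
  rain rain rain: 1
  rain rain by: 1
  rain by near: 1
  by near stand: 1
  … (36 more, each ≤ 1)

"by by by", 2 times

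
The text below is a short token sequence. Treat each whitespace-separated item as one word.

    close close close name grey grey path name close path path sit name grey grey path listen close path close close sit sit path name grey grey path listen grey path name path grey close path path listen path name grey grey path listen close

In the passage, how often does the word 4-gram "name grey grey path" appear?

Scanning the 42 overlapping 4-gram windows for "name grey grey path":
  position 4–7: name grey grey path
  position 13–16: name grey grey path
  position 25–28: name grey grey path
  position 40–43: name grey grey path

4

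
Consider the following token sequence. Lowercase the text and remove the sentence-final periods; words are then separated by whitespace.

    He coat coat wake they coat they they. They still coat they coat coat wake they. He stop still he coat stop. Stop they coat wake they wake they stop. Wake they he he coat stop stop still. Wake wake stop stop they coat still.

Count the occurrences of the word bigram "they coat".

Scanning the 44 overlapping bigram windows for "they coat":
  position 5–6: they coat
  position 12–13: they coat
  position 24–25: they coat
  position 43–44: they coat

4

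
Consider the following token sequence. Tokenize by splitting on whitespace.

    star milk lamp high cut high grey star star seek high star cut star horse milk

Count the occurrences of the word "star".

Scanning the 16 tokens for "star":
  position 1: star
  position 8: star
  position 9: star
  position 12: star
  position 14: star

5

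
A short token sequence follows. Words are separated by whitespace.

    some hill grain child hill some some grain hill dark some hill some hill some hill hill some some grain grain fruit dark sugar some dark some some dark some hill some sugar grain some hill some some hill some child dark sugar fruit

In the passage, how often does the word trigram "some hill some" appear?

Scanning the 42 overlapping trigram windows for "some hill some":
  position 11–13: some hill some
  position 13–15: some hill some
  position 30–32: some hill some
  position 35–37: some hill some
  position 38–40: some hill some

5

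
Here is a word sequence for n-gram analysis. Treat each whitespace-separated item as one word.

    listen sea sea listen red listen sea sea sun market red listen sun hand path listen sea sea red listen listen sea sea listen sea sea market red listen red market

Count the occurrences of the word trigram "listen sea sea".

5

Scanning the 29 overlapping trigram windows for "listen sea sea":
  position 1–3: listen sea sea
  position 6–8: listen sea sea
  position 16–18: listen sea sea
  position 21–23: listen sea sea
  position 24–26: listen sea sea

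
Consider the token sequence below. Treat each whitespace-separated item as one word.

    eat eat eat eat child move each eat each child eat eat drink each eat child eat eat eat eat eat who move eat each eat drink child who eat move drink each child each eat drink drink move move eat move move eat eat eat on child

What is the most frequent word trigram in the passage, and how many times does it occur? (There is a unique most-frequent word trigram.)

"eat eat eat", 6 times

Trigram frequencies (highest first):
  eat eat eat: 6
  child eat eat: 2
  each eat drink: 2
  move move eat: 2
  eat eat child: 1
  eat child move: 1
  … (32 more, each ≤ 1)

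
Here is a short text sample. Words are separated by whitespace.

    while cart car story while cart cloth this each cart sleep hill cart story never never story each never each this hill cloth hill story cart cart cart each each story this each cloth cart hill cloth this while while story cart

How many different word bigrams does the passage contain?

42 tokens → 41 bigram windows in total.
Repeated bigrams (each contributes count−1 duplicates):
  cart cart: 2
  cloth this: 2
  hill cloth: 2
  story cart: 2
  this each: 2
  while cart: 2
6 duplicate windows → 41 − 6 = 35 distinct.

35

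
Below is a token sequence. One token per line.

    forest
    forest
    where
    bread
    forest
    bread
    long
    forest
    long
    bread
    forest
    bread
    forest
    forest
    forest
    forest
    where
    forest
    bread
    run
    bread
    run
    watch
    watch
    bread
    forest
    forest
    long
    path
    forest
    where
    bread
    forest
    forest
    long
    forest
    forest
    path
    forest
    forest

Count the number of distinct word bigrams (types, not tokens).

18

40 tokens → 39 bigram windows in total.
Repeated bigrams (each contributes count−1 duplicates):
  forest forest: 8
  bread forest: 5
  forest bread: 3
  forest long: 3
  forest where: 3
  bread run: 2
  long forest: 2
  path forest: 2
  … (1 more repeated)
21 duplicate windows → 39 − 21 = 18 distinct.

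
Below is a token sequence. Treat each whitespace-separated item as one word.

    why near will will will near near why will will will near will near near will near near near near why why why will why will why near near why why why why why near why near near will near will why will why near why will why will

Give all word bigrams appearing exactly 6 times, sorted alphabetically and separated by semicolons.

why why; why will

Bigram counts meeting the condition (exactly 6 times):
  why why: 6
  why will: 6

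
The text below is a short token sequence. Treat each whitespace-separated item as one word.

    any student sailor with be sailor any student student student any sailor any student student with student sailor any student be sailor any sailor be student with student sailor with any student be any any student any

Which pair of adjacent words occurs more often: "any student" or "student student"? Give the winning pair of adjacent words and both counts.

"any student": 6 occurrences
"student student": 3 occurrences

"any student" (6 vs 3)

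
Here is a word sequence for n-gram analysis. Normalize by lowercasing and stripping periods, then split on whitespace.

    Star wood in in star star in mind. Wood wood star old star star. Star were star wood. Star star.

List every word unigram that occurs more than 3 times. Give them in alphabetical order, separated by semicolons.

Unigram counts meeting the condition (more than 3 times):
  star: 10
  wood: 4

star; wood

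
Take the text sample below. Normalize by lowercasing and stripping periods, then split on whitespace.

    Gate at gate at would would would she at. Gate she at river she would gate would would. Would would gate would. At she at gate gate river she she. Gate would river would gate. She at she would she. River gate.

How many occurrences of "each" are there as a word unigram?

Scanning the 42 tokens for "each":
  (none found)

0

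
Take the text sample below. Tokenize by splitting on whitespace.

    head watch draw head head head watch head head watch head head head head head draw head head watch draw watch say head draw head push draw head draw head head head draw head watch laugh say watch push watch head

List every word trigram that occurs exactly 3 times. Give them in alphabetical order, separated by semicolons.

draw head head; head head watch

Trigram counts meeting the condition (exactly 3 times):
  draw head head: 3
  head head watch: 3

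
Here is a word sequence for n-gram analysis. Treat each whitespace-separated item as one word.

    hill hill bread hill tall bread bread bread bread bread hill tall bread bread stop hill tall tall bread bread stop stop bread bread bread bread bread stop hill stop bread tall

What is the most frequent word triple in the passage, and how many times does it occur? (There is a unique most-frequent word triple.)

Trigram frequencies (highest first):
  bread bread bread: 6
  tall bread bread: 3
  bread bread stop: 3
  bread hill tall: 2
  hill tall bread: 2
  bread stop hill: 2
  … (12 more, each ≤ 1)

"bread bread bread", 6 times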